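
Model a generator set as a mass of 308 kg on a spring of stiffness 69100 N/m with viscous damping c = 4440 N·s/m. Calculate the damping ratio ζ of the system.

0.481

ω_n = √(k/m) = √(69100/308) = 14.98 rad/s.
Critical damping c_c = 2√(k·m) = 2√(69100 × 308) = 9227 N·s/m, so ζ = c/c_c = 4440/9227 = 0.4812.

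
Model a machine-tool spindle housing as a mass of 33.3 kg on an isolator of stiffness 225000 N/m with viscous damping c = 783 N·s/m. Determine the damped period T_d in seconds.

0.0772 s

ω_n = √(k/m) = √(225000/33.3) = 82.20 rad/s.
Critical damping c_c = 2√(k·m) = 2√(225000 × 33.3) = 5474 N·s/m, so ζ = c/c_c = 783/5474 = 0.1430.
ω_d = ω_n√(1 − ζ²) = 82.20 × √(1 − 0.0205) = 81.35 rad/s.
T_d = 2π/ω_d = 0.07723 s.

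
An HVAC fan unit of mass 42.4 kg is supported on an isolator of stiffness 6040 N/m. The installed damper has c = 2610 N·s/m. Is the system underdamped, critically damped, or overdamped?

c_c = 2√(k·m) = 1012 N·s/m; ζ = c/c_c = 2610/1012 = 2.58.
Since ζ > 1 the system is overdamped.

overdamped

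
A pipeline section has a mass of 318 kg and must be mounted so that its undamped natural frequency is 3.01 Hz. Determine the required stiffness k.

114000 N/m

ω_n = 2πf_n = 2π × 3.01 = 18.91 rad/s.
k = m·ω_n² = 318 × 18.91² = 318 × 357.7 = 113700 N/m.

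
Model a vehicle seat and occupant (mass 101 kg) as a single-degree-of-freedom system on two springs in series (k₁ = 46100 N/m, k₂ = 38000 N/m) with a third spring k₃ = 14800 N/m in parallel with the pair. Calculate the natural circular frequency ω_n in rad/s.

Series pair: k_s = k₁k₂/(k₁+k₂) = (46100)(38000)/(46100 + 38000) = 20830 N/m. In parallel with k₃: k_eq = 20830 + 14800 = 35630 N/m.
ω_n = √(k_eq/m) = √(35630/101) = √352.8 = 18.78 rad/s.

18.8 rad/s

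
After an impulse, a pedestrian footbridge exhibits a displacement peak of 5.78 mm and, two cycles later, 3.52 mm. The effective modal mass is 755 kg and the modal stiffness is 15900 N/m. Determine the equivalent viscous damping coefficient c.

273 N·s/m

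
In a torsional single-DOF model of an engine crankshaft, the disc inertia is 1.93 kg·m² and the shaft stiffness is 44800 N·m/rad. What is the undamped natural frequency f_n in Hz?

24.2 Hz

ω_n = √(k_t/J) = √(44800/1.93) = √23210 = 152.4 rad/s.
f_n = ω_n/(2π) = 152.4/6.283 = 24.25 Hz.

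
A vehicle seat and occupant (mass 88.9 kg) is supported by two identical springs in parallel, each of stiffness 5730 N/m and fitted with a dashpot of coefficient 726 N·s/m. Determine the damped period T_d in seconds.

0.593 s

Parallel springs add: k_eq = 2 × 5730 = 11460 N/m.
ω_n = √(k_eq/m) = √(11460/88.9) = 11.35 rad/s.
Critical damping c_c = 2√(k_eq·m) = 2√(11460 × 88.9) = 2019 N·s/m, so ζ = c/c_c = 726/2019 = 0.3596.
ω_d = ω_n√(1 − ζ²) = 11.35 × √(1 − 0.129) = 10.59 rad/s.
T_d = 2π/ω_d = 0.5931 s.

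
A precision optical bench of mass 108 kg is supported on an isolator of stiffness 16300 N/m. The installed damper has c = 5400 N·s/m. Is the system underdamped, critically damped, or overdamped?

overdamped

c_c = 2√(k·m) = 2654 N·s/m; ζ = c/c_c = 5400/2654 = 2.03.
Since ζ > 1 the system is overdamped.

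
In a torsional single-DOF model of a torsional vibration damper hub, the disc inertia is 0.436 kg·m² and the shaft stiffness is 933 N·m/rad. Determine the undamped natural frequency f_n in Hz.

7.36 Hz

ω_n = √(k_t/J) = √(933/0.436) = √2140 = 46.26 rad/s.
f_n = ω_n/(2π) = 46.26/6.283 = 7.362 Hz.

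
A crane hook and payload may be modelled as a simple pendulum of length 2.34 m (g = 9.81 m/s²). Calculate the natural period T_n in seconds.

3.07 s

For a simple pendulum ω_n = √(g/L) = √(9.81/2.34) = √4.192 = 2.048 rad/s.
T_n = 2π/ω_n = 6.283/2.048 = 3.069 s.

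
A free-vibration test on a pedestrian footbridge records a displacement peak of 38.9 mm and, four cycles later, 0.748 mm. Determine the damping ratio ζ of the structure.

Logarithmic decrement δ = (1/n)·ln(x₀/x_n) = (1/4)·ln(38.9/0.748) = (1/4)·ln(52.01) = 0.9878.
ζ = δ/√(4π² + δ²) = 0.9878/√(39.48 + 0.976) = 0.9878/6.360 = 0.1553.

0.155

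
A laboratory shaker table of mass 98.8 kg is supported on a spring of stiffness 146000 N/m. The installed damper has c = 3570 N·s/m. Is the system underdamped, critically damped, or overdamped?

underdamped

c_c = 2√(k·m) = 7596 N·s/m; ζ = c/c_c = 3570/7596 = 0.470.
Since ζ < 1 the system is underdamped.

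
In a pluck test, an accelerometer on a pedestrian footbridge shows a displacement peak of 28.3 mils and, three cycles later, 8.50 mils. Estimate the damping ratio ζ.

Logarithmic decrement δ = (1/n)·ln(x₀/x_n) = (1/3)·ln(28.3/8.50) = (1/3)·ln(3.329) = 0.4009.
ζ = δ/√(4π² + δ²) = 0.4009/√(39.48 + 0.161) = 0.4009/6.296 = 0.06368.

0.0637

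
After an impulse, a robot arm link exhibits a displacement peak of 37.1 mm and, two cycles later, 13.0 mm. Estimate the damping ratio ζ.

Logarithmic decrement δ = (1/n)·ln(x₀/x_n) = (1/2)·ln(37.1/13.0) = (1/2)·ln(2.854) = 0.5243.
ζ = δ/√(4π² + δ²) = 0.5243/√(39.48 + 0.275) = 0.5243/6.305 = 0.08316.

0.0832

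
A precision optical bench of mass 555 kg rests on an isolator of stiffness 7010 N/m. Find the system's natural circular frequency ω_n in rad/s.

3.55 rad/s

ω_n = √(k/m) = √(7010/555) = √12.63 = 3.554 rad/s.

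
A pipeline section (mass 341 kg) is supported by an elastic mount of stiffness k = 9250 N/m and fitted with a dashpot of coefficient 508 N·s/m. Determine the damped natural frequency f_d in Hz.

0.820 Hz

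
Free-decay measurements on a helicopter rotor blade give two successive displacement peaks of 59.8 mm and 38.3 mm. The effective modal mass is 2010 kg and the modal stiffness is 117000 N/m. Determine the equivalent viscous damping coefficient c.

2170 N·s/m

Logarithmic decrement δ = (1/n)·ln(x₀/x_n) = (1/1)·ln(59.8/38.3) = (1/1)·ln(1.561) = 0.4456.
ζ = δ/√(4π² + δ²) = 0.4456/√(39.48 + 0.199) = 0.4456/6.299 = 0.07073.
c = ζ · 2√(km) = 0.07073 × 2√(117000 × 2010) = 0.07073 × 30670 = 2169 N·s/m.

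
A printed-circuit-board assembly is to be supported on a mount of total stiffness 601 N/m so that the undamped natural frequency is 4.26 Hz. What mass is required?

0.839 kg

ω_n = 2πf_n = 2π × 4.26 = 26.77 rad/s.
m = k/ω_n² = 601/26.77² = 601/716.4 = 0.8389 kg.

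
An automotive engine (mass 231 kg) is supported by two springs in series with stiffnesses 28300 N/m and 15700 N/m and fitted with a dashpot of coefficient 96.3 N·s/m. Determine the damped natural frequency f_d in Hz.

1.05 Hz

Series springs: 1/k_eq = 1/28300 + 1/15700 = 9.903×10^-5, so k_eq = 10100 N/m.
ω_n = √(k_eq/m) = √(10100/231) = 6.612 rad/s.
Critical damping c_c = 2√(k_eq·m) = 2√(10100 × 231) = 3055 N·s/m, so ζ = c/c_c = 96.3/3055 = 0.03153.
ω_d = ω_n√(1 − ζ²) = 6.612 × √(1 − 0.000994) = 6.608 rad/s.
f_d = ω_d/(2π) = 1.052 Hz.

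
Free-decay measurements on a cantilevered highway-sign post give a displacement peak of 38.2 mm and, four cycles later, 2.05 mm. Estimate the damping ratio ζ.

0.116

Logarithmic decrement δ = (1/n)·ln(x₀/x_n) = (1/4)·ln(38.2/2.05) = (1/4)·ln(18.63) = 0.7312.
ζ = δ/√(4π² + δ²) = 0.7312/√(39.48 + 0.535) = 0.7312/6.326 = 0.1156.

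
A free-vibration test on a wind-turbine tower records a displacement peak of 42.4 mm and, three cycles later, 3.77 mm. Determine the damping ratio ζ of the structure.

Logarithmic decrement δ = (1/n)·ln(x₀/x_n) = (1/3)·ln(42.4/3.77) = (1/3)·ln(11.25) = 0.8067.
ζ = δ/√(4π² + δ²) = 0.8067/√(39.48 + 0.651) = 0.8067/6.335 = 0.1273.

0.127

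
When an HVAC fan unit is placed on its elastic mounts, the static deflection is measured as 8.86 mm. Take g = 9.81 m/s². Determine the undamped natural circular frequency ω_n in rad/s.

ω_n = √(g/δ_st) = √(9.81/0.00886) = √1107 = 33.27 rad/s.

33.3 rad/s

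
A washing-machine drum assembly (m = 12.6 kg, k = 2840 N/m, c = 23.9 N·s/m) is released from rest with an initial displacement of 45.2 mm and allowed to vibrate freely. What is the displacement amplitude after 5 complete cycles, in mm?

ζ = c/(2√(km)) = 23.9/(2√(2840 × 12.6)) = 23.9/378.3 = 0.06317.
Logarithmic decrement δ = 2πζ/√(1 − ζ²) = 2π × 0.06317/√(1 − 0.00399) = 0.3977.
After n cycles, x_n/x₀ = e^(−nδ), so x_5 = 45.2 × e^(−5 × 0.3977) = 45.2 × 0.1369 = 6.187 mm.

6.19 mm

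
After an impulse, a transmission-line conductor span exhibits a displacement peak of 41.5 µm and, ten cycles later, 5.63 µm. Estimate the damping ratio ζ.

0.0318

Logarithmic decrement δ = (1/n)·ln(x₀/x_n) = (1/10)·ln(41.5/5.63) = (1/10)·ln(7.371) = 0.1998.
ζ = δ/√(4π² + δ²) = 0.1998/√(39.48 + 0.0399) = 0.1998/6.286 = 0.03178.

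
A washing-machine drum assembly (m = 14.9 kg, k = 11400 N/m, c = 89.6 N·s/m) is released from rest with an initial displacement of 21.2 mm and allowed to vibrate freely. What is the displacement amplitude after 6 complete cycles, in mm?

0.344 mm

ζ = c/(2√(km)) = 89.6/(2√(11400 × 14.9)) = 89.6/824.3 = 0.1087.
Logarithmic decrement δ = 2πζ/√(1 − ζ²) = 2π × 0.1087/√(1 − 0.0118) = 0.6871.
After n cycles, x_n/x₀ = e^(−nδ), so x_6 = 21.2 × e^(−6 × 0.6871) = 21.2 × 0.01621 = 0.3436 mm.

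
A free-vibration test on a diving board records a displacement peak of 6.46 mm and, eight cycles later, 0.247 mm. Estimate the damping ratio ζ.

0.0648

Logarithmic decrement δ = (1/n)·ln(x₀/x_n) = (1/8)·ln(6.46/0.247) = (1/8)·ln(26.15) = 0.4080.
ζ = δ/√(4π² + δ²) = 0.4080/√(39.48 + 0.166) = 0.4080/6.296 = 0.06480.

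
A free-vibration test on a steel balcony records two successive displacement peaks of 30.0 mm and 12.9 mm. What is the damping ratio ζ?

Logarithmic decrement δ = (1/n)·ln(x₀/x_n) = (1/1)·ln(30.0/12.9) = (1/1)·ln(2.326) = 0.8440.
ζ = δ/√(4π² + δ²) = 0.8440/√(39.48 + 0.712) = 0.8440/6.340 = 0.1331.

0.133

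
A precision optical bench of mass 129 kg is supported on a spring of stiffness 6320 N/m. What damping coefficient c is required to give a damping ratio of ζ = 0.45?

c_c = 2√(k·m) = 2√(6320 × 129) = 1806 N·s/m.
c = ζ·c_c = 0.45 × 1806 = 812.6 N·s/m.

813 N·s/m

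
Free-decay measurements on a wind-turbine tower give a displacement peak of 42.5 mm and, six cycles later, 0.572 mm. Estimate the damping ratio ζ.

Logarithmic decrement δ = (1/n)·ln(x₀/x_n) = (1/6)·ln(42.5/0.572) = (1/6)·ln(74.30) = 0.7180.
ζ = δ/√(4π² + δ²) = 0.7180/√(39.48 + 0.516) = 0.7180/6.324 = 0.1135.

0.114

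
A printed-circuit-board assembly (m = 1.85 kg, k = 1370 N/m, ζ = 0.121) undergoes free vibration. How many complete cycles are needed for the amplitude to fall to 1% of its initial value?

7 cycles

Logarithmic decrement δ = 2πζ/√(1 − ζ²) = 2π × 0.1210/√(1 − 0.0146) = 0.7659.
x_n/x₀ = e^(−nδ) ≤ 0.01; take ln: n ≥ ln(1/0.01)/δ = 4.605/0.7659 = 6.013.
So 7 complete cycles are required.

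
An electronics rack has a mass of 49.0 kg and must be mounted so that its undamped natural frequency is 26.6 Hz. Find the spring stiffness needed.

ω_n = 2πf_n = 2π × 26.6 = 167.1 rad/s.
k = m·ω_n² = 49.0 × 167.1² = 49.0 × 27930 = 1369000 N/m.

1370000 N/m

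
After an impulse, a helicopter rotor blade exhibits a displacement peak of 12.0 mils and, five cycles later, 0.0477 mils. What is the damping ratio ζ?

0.173

Logarithmic decrement δ = (1/n)·ln(x₀/x_n) = (1/5)·ln(12.0/0.0477) = (1/5)·ln(251.6) = 1.106.
ζ = δ/√(4π² + δ²) = 1.106/√(39.48 + 1.22) = 1.106/6.380 = 0.1733.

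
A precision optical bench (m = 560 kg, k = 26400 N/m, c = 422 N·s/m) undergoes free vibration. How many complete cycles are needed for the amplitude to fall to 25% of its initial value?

ζ = c/(2√(km)) = 422/(2√(26400 × 560)) = 422/7690 = 0.05488.
Logarithmic decrement δ = 2πζ/√(1 − ζ²) = 2π × 0.05488/√(1 − 0.00301) = 0.3453.
x_n/x₀ = e^(−nδ) ≤ 0.25; take ln: n ≥ ln(1/0.25)/δ = 1.386/0.3453 = 4.015.
So 5 complete cycles are required.

5 cycles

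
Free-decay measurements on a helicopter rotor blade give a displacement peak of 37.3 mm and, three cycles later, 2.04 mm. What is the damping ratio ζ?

Logarithmic decrement δ = (1/n)·ln(x₀/x_n) = (1/3)·ln(37.3/2.04) = (1/3)·ln(18.28) = 0.9687.
ζ = δ/√(4π² + δ²) = 0.9687/√(39.48 + 0.938) = 0.9687/6.357 = 0.1524.

0.152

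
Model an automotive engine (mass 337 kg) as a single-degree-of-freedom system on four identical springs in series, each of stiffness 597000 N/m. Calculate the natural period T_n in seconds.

Series springs: 1/k_eq = 4/597000, so k_eq = 597000/4 = 149200 N/m.
ω_n = √(k_eq/m) = √(149200/337) = √442.9 = 21.04 rad/s.
T_n = 2π/ω_n = 6.283/21.04 = 0.2986 s.

0.299 s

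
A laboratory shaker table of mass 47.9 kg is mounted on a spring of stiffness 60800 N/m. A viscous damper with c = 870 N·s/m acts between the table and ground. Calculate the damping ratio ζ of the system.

ω_n = √(k/m) = √(60800/47.9) = 35.63 rad/s.
Critical damping c_c = 2√(k·m) = 2√(60800 × 47.9) = 3413 N·s/m, so ζ = c/c_c = 870/3413 = 0.2549.

0.255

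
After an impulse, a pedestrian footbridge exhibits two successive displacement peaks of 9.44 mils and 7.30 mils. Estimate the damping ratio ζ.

Logarithmic decrement δ = (1/n)·ln(x₀/x_n) = (1/1)·ln(9.44/7.30) = (1/1)·ln(1.293) = 0.2571.
ζ = δ/√(4π² + δ²) = 0.2571/√(39.48 + 0.0661) = 0.2571/6.288 = 0.04088.

0.0409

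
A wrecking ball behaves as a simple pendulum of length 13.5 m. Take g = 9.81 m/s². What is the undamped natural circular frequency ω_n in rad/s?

For a simple pendulum ω_n = √(g/L) = √(9.81/13.5) = √0.7267 = 0.8524 rad/s.

0.852 rad/s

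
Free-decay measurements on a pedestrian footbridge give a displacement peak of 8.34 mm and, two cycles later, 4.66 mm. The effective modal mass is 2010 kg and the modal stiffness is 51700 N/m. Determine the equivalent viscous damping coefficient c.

Logarithmic decrement δ = (1/n)·ln(x₀/x_n) = (1/2)·ln(8.34/4.66) = (1/2)·ln(1.790) = 0.2910.
ζ = δ/√(4π² + δ²) = 0.2910/√(39.48 + 0.0847) = 0.2910/6.290 = 0.04627.
c = ζ · 2√(km) = 0.04627 × 2√(51700 × 2010) = 0.04627 × 20390 = 943.3 N·s/m.

943 N·s/m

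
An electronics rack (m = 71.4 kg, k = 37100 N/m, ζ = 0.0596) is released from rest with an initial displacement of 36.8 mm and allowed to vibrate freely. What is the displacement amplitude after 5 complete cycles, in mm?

Logarithmic decrement δ = 2πζ/√(1 − ζ²) = 2π × 0.05960/√(1 − 0.00355) = 0.3751.
After n cycles, x_n/x₀ = e^(−nδ), so x_5 = 36.8 × e^(−5 × 0.3751) = 36.8 × 0.1532 = 5.639 mm.

5.64 mm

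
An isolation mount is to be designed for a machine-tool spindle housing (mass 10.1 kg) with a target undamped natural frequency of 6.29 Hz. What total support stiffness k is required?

15800 N/m

ω_n = 2πf_n = 2π × 6.29 = 39.52 rad/s.
k = m·ω_n² = 10.1 × 39.52² = 10.1 × 1562 = 15780 N/m.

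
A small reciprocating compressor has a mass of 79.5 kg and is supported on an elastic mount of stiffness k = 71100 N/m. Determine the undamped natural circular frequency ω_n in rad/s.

29.9 rad/s

ω_n = √(k/m) = √(71100/79.5) = √894.3 = 29.91 rad/s.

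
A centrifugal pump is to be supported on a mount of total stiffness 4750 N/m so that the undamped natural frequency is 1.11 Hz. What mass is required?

97.7 kg

ω_n = 2πf_n = 2π × 1.11 = 6.974 rad/s.
m = k/ω_n² = 4750/6.974² = 4750/48.64 = 97.65 kg.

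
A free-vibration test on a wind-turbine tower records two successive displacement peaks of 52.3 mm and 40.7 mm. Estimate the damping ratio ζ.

Logarithmic decrement δ = (1/n)·ln(x₀/x_n) = (1/1)·ln(52.3/40.7) = (1/1)·ln(1.285) = 0.2508.
ζ = δ/√(4π² + δ²) = 0.2508/√(39.48 + 0.0629) = 0.2508/6.288 = 0.03988.

0.0399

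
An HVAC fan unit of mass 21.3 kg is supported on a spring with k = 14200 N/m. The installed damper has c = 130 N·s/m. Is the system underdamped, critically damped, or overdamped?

c_c = 2√(k·m) = 1100 N·s/m; ζ = c/c_c = 130/1100 = 0.118.
Since ζ < 1 the system is underdamped.

underdamped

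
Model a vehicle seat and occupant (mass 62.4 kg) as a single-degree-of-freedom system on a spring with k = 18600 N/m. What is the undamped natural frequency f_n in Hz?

2.75 Hz

ω_n = √(k/m) = √(18600/62.4) = √298.1 = 17.26 rad/s.
f_n = ω_n/(2π) = 17.26/6.283 = 2.748 Hz.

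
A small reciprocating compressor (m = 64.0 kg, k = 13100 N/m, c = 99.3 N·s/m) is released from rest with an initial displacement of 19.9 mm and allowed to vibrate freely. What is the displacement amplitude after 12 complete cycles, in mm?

0.332 mm

ζ = c/(2√(km)) = 99.3/(2√(13100 × 64.0)) = 99.3/1831 = 0.05422.
Logarithmic decrement δ = 2πζ/√(1 − ζ²) = 2π × 0.05422/√(1 − 0.00294) = 0.3412.
After n cycles, x_n/x₀ = e^(−nδ), so x_12 = 19.9 × e^(−12 × 0.3412) = 19.9 × 0.01667 = 0.3316 mm.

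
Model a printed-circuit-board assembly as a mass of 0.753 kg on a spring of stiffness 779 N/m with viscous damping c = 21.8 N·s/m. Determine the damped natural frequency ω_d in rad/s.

ω_n = √(k/m) = √(779.0/0.753) = 32.16 rad/s.
Critical damping c_c = 2√(k·m) = 2√(779.0 × 0.753) = 48.44 N·s/m, so ζ = c/c_c = 21.8/48.44 = 0.4500.
ω_d = ω_n√(1 − ζ²) = 32.16 × √(1 − 0.203) = 28.72 rad/s.

28.7 rad/s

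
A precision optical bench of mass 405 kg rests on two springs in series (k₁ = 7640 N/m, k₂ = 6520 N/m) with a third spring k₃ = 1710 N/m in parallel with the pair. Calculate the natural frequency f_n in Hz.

0.572 Hz

Series pair: k_s = k₁k₂/(k₁+k₂) = (7640)(6520)/(7640 + 6520) = 3518 N/m. In parallel with k₃: k_eq = 3518 + 1710 = 5228 N/m.
ω_n = √(k_eq/m) = √(5228/405) = √12.91 = 3.593 rad/s.
f_n = ω_n/(2π) = 3.593/6.283 = 0.5718 Hz.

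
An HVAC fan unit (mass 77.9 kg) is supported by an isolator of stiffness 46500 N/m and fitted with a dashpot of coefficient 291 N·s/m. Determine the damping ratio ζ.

ω_n = √(k/m) = √(46500/77.9) = 24.43 rad/s.
Critical damping c_c = 2√(k·m) = 2√(46500 × 77.9) = 3806 N·s/m, so ζ = c/c_c = 291/3806 = 0.07645.

0.0764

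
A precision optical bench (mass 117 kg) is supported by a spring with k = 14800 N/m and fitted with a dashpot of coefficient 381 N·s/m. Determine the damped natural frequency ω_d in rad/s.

ω_n = √(k/m) = √(14800/117) = 11.25 rad/s.
Critical damping c_c = 2√(k·m) = 2√(14800 × 117) = 2632 N·s/m, so ζ = c/c_c = 381/2632 = 0.1448.
ω_d = ω_n√(1 − ζ²) = 11.25 × √(1 − 0.0210) = 11.13 rad/s.

11.1 rad/s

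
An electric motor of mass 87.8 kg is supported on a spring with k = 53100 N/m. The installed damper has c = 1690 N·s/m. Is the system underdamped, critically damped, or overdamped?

underdamped

c_c = 2√(k·m) = 4318 N·s/m; ζ = c/c_c = 1690/4318 = 0.391.
Since ζ < 1 the system is underdamped.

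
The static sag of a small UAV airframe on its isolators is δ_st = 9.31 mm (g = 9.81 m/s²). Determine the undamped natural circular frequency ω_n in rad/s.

32.5 rad/s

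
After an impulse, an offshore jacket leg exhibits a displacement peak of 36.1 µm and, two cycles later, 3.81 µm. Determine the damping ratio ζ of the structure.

0.176

Logarithmic decrement δ = (1/n)·ln(x₀/x_n) = (1/2)·ln(36.1/3.81) = (1/2)·ln(9.475) = 1.124.
ζ = δ/√(4π² + δ²) = 1.124/√(39.48 + 1.26) = 1.124/6.383 = 0.1761.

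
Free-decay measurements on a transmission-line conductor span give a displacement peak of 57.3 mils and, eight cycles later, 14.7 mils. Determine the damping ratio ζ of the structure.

0.0271

Logarithmic decrement δ = (1/n)·ln(x₀/x_n) = (1/8)·ln(57.3/14.7) = (1/8)·ln(3.898) = 0.1701.
ζ = δ/√(4π² + δ²) = 0.1701/√(39.48 + 0.0289) = 0.1701/6.285 = 0.02706.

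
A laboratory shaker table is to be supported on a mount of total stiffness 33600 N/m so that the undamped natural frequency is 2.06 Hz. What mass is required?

201 kg

ω_n = 2πf_n = 2π × 2.06 = 12.94 rad/s.
m = k/ω_n² = 33600/12.94² = 33600/167.5 = 200.6 kg.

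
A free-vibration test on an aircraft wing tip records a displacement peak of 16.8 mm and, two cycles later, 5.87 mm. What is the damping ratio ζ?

Logarithmic decrement δ = (1/n)·ln(x₀/x_n) = (1/2)·ln(16.8/5.87) = (1/2)·ln(2.862) = 0.5258.
ζ = δ/√(4π² + δ²) = 0.5258/√(39.48 + 0.276) = 0.5258/6.305 = 0.08339.

0.0834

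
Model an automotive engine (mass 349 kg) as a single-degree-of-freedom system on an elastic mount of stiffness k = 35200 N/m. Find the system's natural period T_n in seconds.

0.626 s

ω_n = √(k/m) = √(35200/349) = √100.9 = 10.04 rad/s.
T_n = 2π/ω_n = 6.283/10.04 = 0.6256 s.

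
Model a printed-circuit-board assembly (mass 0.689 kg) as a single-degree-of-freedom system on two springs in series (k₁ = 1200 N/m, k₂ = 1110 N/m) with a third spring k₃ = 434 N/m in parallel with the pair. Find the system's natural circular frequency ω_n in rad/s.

38.3 rad/s

Series pair: k_s = k₁k₂/(k₁+k₂) = (1200)(1110)/(1200 + 1110) = 576.6 N/m. In parallel with k₃: k_eq = 576.6 + 434 = 1011 N/m.
ω_n = √(k_eq/m) = √(1011/0.689) = √1467 = 38.30 rad/s.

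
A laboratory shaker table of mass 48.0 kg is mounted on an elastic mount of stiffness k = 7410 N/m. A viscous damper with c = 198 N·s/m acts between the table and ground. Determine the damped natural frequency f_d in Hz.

1.95 Hz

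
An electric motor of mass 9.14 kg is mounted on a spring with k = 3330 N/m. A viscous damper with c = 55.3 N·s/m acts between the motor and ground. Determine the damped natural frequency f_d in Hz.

3.00 Hz

ω_n = √(k/m) = √(3330/9.14) = 19.09 rad/s.
Critical damping c_c = 2√(k·m) = 2√(3330 × 9.14) = 348.9 N·s/m, so ζ = c/c_c = 55.3/348.9 = 0.1585.
ω_d = ω_n√(1 − ζ²) = 19.09 × √(1 − 0.0251) = 18.85 rad/s.
f_d = ω_d/(2π) = 2.999 Hz.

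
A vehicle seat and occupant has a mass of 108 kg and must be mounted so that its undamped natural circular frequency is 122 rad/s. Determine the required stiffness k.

1610000 N/m

k = m·ω_n² = 108 × 122.0² = 108 × 14880 = 1607000 N/m.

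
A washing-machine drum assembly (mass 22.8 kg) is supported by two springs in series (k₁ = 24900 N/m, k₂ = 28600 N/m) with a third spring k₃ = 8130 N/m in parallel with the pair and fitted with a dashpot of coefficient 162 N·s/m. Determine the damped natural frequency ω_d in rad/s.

30.5 rad/s

Series pair: k_s = k₁k₂/(k₁+k₂) = (24900)(28600)/(24900 + 28600) = 13310 N/m. In parallel with k₃: k_eq = 13310 + 8130 = 21440 N/m.
ω_n = √(k_eq/m) = √(21440/22.8) = 30.67 rad/s.
Critical damping c_c = 2√(k_eq·m) = 2√(21440 × 22.8) = 1398 N·s/m, so ζ = c/c_c = 162/1398 = 0.1158.
ω_d = ω_n√(1 − ζ²) = 30.67 × √(1 − 0.0134) = 30.46 rad/s.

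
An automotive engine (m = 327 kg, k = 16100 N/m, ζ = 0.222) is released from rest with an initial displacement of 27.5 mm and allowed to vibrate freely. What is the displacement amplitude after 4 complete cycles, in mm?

0.0900 mm

Logarithmic decrement δ = 2πζ/√(1 − ζ²) = 2π × 0.2220/√(1 − 0.0493) = 1.431.
After n cycles, x_n/x₀ = e^(−nδ), so x_4 = 27.5 × e^(−4 × 1.431) = 27.5 × 0.003272 = 0.08999 mm.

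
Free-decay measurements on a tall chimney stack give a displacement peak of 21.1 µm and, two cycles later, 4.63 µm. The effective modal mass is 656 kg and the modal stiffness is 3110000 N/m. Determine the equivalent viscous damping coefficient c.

10800 N·s/m

Logarithmic decrement δ = (1/n)·ln(x₀/x_n) = (1/2)·ln(21.1/4.63) = (1/2)·ln(4.557) = 0.7584.
ζ = δ/√(4π² + δ²) = 0.7584/√(39.48 + 0.575) = 0.7584/6.329 = 0.1198.
c = ζ · 2√(km) = 0.1198 × 2√(3110000 × 656) = 0.1198 × 90340 = 10820 N·s/m.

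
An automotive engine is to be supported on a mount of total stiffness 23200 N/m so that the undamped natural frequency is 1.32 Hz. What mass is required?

337 kg

ω_n = 2πf_n = 2π × 1.32 = 8.294 rad/s.
m = k/ω_n² = 23200/8.294² = 23200/68.79 = 337.3 kg.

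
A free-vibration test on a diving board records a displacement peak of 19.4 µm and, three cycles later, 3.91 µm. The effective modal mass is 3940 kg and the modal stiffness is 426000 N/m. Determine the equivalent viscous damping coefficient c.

Logarithmic decrement δ = (1/n)·ln(x₀/x_n) = (1/3)·ln(19.4/3.91) = (1/3)·ln(4.962) = 0.5339.
ζ = δ/√(4π² + δ²) = 0.5339/√(39.48 + 0.285) = 0.5339/6.306 = 0.08467.
c = ζ · 2√(km) = 0.08467 × 2√(426000 × 3940) = 0.08467 × 81940 = 6938 N·s/m.

6940 N·s/m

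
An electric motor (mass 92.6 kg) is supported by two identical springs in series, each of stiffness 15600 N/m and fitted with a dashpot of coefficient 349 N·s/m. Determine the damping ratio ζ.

0.205

Series springs: 1/k_eq = 2/15600, so k_eq = 15600/2 = 7800 N/m.
ω_n = √(k_eq/m) = √(7800/92.6) = 9.178 rad/s.
Critical damping c_c = 2√(k_eq·m) = 2√(7800 × 92.6) = 1700 N·s/m, so ζ = c/c_c = 349/1700 = 0.2053.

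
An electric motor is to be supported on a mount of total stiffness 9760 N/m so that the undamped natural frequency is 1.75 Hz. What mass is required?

80.7 kg

ω_n = 2πf_n = 2π × 1.75 = 11.00 rad/s.
m = k/ω_n² = 9760/11.00² = 9760/120.9 = 80.73 kg.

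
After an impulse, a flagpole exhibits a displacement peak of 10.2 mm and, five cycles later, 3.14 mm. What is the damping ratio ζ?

Logarithmic decrement δ = (1/n)·ln(x₀/x_n) = (1/5)·ln(10.2/3.14) = (1/5)·ln(3.248) = 0.2356.
ζ = δ/√(4π² + δ²) = 0.2356/√(39.48 + 0.0555) = 0.2356/6.288 = 0.03748.

0.0375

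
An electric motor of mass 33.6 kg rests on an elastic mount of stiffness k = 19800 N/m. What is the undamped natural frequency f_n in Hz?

ω_n = √(k/m) = √(19800/33.6) = √589.3 = 24.28 rad/s.
f_n = ω_n/(2π) = 24.28/6.283 = 3.864 Hz.

3.86 Hz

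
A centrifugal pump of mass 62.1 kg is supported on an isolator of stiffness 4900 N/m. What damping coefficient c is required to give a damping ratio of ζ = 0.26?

c_c = 2√(k·m) = 2√(4900 × 62.1) = 1103 N·s/m.
c = ζ·c_c = 0.26 × 1103 = 286.8 N·s/m.

287 N·s/m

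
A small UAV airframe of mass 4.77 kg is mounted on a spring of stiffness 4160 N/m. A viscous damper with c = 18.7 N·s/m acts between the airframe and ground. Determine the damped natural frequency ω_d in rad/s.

29.5 rad/s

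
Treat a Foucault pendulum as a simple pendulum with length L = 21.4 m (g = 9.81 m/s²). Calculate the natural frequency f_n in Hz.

For a simple pendulum ω_n = √(g/L) = √(9.81/21.4) = √0.4584 = 0.6771 rad/s.
f_n = ω_n/(2π) = 0.6771/6.283 = 0.1078 Hz.

0.108 Hz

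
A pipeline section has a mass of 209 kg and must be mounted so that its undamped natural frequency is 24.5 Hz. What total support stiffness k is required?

4950000 N/m

ω_n = 2πf_n = 2π × 24.5 = 153.9 rad/s.
k = m·ω_n² = 209 × 153.9² = 209 × 23700 = 4953000 N/m.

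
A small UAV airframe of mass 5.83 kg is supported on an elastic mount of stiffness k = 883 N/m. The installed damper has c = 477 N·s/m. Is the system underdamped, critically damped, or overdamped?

c_c = 2√(k·m) = 143.5 N·s/m; ζ = c/c_c = 477/143.5 = 3.32.
Since ζ > 1 the system is overdamped.

overdamped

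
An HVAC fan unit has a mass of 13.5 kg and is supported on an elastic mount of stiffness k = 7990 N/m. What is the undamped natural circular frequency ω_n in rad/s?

24.3 rad/s

ω_n = √(k/m) = √(7990/13.5) = √591.9 = 24.33 rad/s.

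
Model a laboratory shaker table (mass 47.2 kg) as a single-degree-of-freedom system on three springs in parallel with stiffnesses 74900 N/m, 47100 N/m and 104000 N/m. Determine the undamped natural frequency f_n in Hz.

Parallel springs add: k_eq = 74900 + 47100 + 104000 = 226000 N/m.
ω_n = √(k_eq/m) = √(226000/47.2) = √4788 = 69.20 rad/s.
f_n = ω_n/(2π) = 69.20/6.283 = 11.01 Hz.

11.0 Hz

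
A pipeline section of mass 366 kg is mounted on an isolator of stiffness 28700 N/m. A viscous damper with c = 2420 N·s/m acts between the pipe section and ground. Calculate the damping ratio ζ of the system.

0.373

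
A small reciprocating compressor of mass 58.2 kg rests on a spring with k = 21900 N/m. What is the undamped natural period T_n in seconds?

ω_n = √(k/m) = √(21900/58.2) = √376.3 = 19.40 rad/s.
T_n = 2π/ω_n = 6.283/19.40 = 0.3239 s.

0.324 s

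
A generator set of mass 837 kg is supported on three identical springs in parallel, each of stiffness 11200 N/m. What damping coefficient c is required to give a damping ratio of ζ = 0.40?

Parallel springs add: k_eq = 3 × 11200 = 33600 N/m.
c_c = 2√(k_eq·m) = 2√(33600 × 837) = 10610 N·s/m.
c = ζ·c_c = 0.40 × 10610 = 4243 N·s/m.

4240 N·s/m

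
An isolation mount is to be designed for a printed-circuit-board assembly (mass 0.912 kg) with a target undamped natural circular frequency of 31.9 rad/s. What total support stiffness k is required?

928 N/m

k = m·ω_n² = 0.912 × 31.90² = 0.912 × 1018 = 928.1 N/m.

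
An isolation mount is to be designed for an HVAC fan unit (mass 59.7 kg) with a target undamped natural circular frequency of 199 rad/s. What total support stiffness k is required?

k = m·ω_n² = 59.7 × 199.0² = 59.7 × 39600 = 2364000 N/m.

2360000 N/m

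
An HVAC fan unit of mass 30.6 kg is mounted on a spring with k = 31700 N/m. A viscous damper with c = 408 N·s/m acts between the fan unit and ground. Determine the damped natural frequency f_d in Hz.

ω_n = √(k/m) = √(31700/30.6) = 32.19 rad/s.
Critical damping c_c = 2√(k·m) = 2√(31700 × 30.6) = 1970 N·s/m, so ζ = c/c_c = 408/1970 = 0.2071.
ω_d = ω_n√(1 − ζ²) = 32.19 × √(1 − 0.0429) = 31.49 rad/s.
f_d = ω_d/(2π) = 5.011 Hz.

5.01 Hz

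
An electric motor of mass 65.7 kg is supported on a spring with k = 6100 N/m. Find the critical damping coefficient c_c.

1270 N·s/m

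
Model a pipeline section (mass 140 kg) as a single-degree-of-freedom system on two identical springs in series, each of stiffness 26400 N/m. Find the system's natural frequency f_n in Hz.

Series springs: 1/k_eq = 2/26400, so k_eq = 26400/2 = 13200 N/m.
ω_n = √(k_eq/m) = √(13200/140) = √94.29 = 9.710 rad/s.
f_n = ω_n/(2π) = 9.710/6.283 = 1.545 Hz.

1.55 Hz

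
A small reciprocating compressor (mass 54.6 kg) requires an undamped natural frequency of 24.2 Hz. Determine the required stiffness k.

1260000 N/m

ω_n = 2πf_n = 2π × 24.2 = 152.1 rad/s.
k = m·ω_n² = 54.6 × 152.1² = 54.6 × 23120 = 1262000 N/m.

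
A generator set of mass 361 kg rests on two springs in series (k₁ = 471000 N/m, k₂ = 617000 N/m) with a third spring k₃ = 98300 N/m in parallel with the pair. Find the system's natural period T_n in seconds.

Series pair: k_s = k₁k₂/(k₁+k₂) = (471000)(617000)/(471000 + 617000) = 267100 N/m. In parallel with k₃: k_eq = 267100 + 98300 = 365400 N/m.
ω_n = √(k_eq/m) = √(365400/361) = √1012 = 31.81 rad/s.
T_n = 2π/ω_n = 6.283/31.81 = 0.1975 s.

0.197 s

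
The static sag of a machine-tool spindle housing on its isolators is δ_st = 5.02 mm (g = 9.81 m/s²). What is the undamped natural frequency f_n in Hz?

ω_n = √(g/δ_st) = √(9.81/0.00502) = √1954 = 44.21 rad/s.
f_n = ω_n/(2π) = 44.21/6.283 = 7.036 Hz.

7.04 Hz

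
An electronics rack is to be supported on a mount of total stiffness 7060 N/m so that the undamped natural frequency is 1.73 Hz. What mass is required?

59.8 kg

ω_n = 2πf_n = 2π × 1.73 = 10.87 rad/s.
m = k/ω_n² = 7060/10.87² = 7060/118.2 = 59.75 kg.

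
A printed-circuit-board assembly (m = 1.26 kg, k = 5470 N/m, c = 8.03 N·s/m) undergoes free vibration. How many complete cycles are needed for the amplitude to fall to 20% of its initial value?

6 cycles

ζ = c/(2√(km)) = 8.03/(2√(5470 × 1.26)) = 8.03/166.0 = 0.04836.
Logarithmic decrement δ = 2πζ/√(1 − ζ²) = 2π × 0.04836/√(1 − 0.00234) = 0.3042.
x_n/x₀ = e^(−nδ) ≤ 0.2; take ln: n ≥ ln(1/0.2)/δ = 1.609/0.3042 = 5.290.
So 6 complete cycles are required.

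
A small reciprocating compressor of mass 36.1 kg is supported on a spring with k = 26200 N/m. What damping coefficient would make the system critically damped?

1950 N·s/m

c_c = 2√(k·m) = 2√(26200 × 36.1) = 2 × 972.5 = 1945 N·s/m.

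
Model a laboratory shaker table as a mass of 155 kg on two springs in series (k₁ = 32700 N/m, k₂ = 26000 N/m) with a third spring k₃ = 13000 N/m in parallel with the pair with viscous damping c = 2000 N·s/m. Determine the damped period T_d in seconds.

0.539 s

Series pair: k_s = k₁k₂/(k₁+k₂) = (32700)(26000)/(32700 + 26000) = 14480 N/m. In parallel with k₃: k_eq = 14480 + 13000 = 27480 N/m.
ω_n = √(k_eq/m) = √(27480/155) = 13.32 rad/s.
Critical damping c_c = 2√(k_eq·m) = 2√(27480 × 155) = 4128 N·s/m, so ζ = c/c_c = 2000/4128 = 0.4845.
ω_d = ω_n√(1 − ζ²) = 13.32 × √(1 − 0.235) = 11.65 rad/s.
T_d = 2π/ω_d = 0.5394 s.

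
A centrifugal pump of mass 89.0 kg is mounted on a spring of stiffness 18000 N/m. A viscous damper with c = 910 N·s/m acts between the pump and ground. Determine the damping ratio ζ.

0.359

ω_n = √(k/m) = √(18000/89.0) = 14.22 rad/s.
Critical damping c_c = 2√(k·m) = 2√(18000 × 89.0) = 2531 N·s/m, so ζ = c/c_c = 910/2531 = 0.3595.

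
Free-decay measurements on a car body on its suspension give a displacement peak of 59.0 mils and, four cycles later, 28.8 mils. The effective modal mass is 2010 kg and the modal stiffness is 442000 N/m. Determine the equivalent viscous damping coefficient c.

Logarithmic decrement δ = (1/n)·ln(x₀/x_n) = (1/4)·ln(59.0/28.8) = (1/4)·ln(2.049) = 0.1793.
ζ = δ/√(4π² + δ²) = 0.1793/√(39.48 + 0.0321) = 0.1793/6.286 = 0.02852.
c = ζ · 2√(km) = 0.02852 × 2√(442000 × 2010) = 0.02852 × 59610 = 1700 N·s/m.

1700 N·s/m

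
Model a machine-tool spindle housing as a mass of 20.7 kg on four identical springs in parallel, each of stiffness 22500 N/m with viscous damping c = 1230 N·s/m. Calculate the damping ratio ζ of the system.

0.451

Parallel springs add: k_eq = 4 × 22500 = 90000 N/m.
ω_n = √(k_eq/m) = √(90000/20.7) = 65.94 rad/s.
Critical damping c_c = 2√(k_eq·m) = 2√(90000 × 20.7) = 2730 N·s/m, so ζ = c/c_c = 1230/2730 = 0.4506.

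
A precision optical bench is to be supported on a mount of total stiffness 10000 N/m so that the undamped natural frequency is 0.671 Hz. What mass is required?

ω_n = 2πf_n = 2π × 0.671 = 4.216 rad/s.
m = k/ω_n² = 10000/4.216² = 10000/17.77 = 562.6 kg.

563 kg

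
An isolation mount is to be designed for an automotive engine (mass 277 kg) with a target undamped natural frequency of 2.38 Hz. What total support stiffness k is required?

61900 N/m

ω_n = 2πf_n = 2π × 2.38 = 14.95 rad/s.
k = m·ω_n² = 277 × 14.95² = 277 × 223.6 = 61940 N/m.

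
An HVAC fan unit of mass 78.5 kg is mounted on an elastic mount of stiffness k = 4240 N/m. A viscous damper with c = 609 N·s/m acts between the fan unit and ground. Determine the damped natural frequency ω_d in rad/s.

ω_n = √(k/m) = √(4240/78.5) = 7.349 rad/s.
Critical damping c_c = 2√(k·m) = 2√(4240 × 78.5) = 1154 N·s/m, so ζ = c/c_c = 609/1154 = 0.5278.
ω_d = ω_n√(1 − ζ²) = 7.349 × √(1 − 0.279) = 6.242 rad/s.

6.24 rad/s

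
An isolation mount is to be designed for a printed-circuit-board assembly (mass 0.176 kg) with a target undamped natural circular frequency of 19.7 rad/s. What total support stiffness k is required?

k = m·ω_n² = 0.176 × 19.70² = 0.176 × 388.1 = 68.30 N/m.

68.3 N/m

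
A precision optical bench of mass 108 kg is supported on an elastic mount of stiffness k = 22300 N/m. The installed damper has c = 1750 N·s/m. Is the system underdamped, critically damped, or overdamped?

underdamped

c_c = 2√(k·m) = 3104 N·s/m; ζ = c/c_c = 1750/3104 = 0.564.
Since ζ < 1 the system is underdamped.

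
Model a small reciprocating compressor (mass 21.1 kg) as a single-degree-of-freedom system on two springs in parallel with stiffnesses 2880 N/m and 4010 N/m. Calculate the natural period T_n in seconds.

0.348 s

Parallel springs add: k_eq = 2880 + 4010 = 6890 N/m.
ω_n = √(k_eq/m) = √(6890/21.1) = √326.5 = 18.07 rad/s.
T_n = 2π/ω_n = 6.283/18.07 = 0.3477 s.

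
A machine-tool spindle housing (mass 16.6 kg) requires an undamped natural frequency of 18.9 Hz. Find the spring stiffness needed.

ω_n = 2πf_n = 2π × 18.9 = 118.8 rad/s.
k = m·ω_n² = 16.6 × 118.8² = 16.6 × 14100 = 234100 N/m.

234000 N/m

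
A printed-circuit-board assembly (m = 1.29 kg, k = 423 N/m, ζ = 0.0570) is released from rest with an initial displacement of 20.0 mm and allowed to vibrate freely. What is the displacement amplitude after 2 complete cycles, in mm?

Logarithmic decrement δ = 2πζ/√(1 − ζ²) = 2π × 0.05700/√(1 − 0.00325) = 0.3587.
After n cycles, x_n/x₀ = e^(−nδ), so x_2 = 20.0 × e^(−2 × 0.3587) = 20.0 × 0.4880 = 9.760 mm.

9.76 mm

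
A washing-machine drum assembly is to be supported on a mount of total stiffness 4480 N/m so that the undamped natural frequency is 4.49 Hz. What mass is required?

5.63 kg

ω_n = 2πf_n = 2π × 4.49 = 28.21 rad/s.
m = k/ω_n² = 4480/28.21² = 4480/795.9 = 5.629 kg.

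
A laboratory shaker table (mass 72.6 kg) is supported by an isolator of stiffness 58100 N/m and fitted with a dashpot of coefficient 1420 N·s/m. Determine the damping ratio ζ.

0.346

ω_n = √(k/m) = √(58100/72.6) = 28.29 rad/s.
Critical damping c_c = 2√(k·m) = 2√(58100 × 72.6) = 4108 N·s/m, so ζ = c/c_c = 1420/4108 = 0.3457.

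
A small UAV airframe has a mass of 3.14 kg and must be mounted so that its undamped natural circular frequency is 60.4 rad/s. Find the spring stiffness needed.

k = m·ω_n² = 3.14 × 60.40² = 3.14 × 3648 = 11460 N/m.

11500 N/m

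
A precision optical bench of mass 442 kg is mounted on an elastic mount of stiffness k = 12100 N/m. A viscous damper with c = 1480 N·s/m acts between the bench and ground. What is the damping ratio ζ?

ω_n = √(k/m) = √(12100/442) = 5.232 rad/s.
Critical damping c_c = 2√(k·m) = 2√(12100 × 442) = 4625 N·s/m, so ζ = c/c_c = 1480/4625 = 0.3200.

0.320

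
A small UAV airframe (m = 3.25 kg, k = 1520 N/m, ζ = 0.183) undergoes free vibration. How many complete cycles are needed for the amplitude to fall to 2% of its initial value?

4 cycles

Logarithmic decrement δ = 2πζ/√(1 − ζ²) = 2π × 0.1830/√(1 − 0.0335) = 1.170.
x_n/x₀ = e^(−nδ) ≤ 0.02; take ln: n ≥ ln(1/0.02)/δ = 3.912/1.170 = 3.345.
So 4 complete cycles are required.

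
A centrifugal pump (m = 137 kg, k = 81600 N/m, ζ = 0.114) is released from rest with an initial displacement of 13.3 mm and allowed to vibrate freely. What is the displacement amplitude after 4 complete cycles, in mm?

0.744 mm

Logarithmic decrement δ = 2πζ/√(1 − ζ²) = 2π × 0.1140/√(1 − 0.0130) = 0.7210.
After n cycles, x_n/x₀ = e^(−nδ), so x_4 = 13.3 × e^(−4 × 0.7210) = 13.3 × 0.05591 = 0.7437 mm.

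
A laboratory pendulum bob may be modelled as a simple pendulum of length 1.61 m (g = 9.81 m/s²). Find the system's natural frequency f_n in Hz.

For a simple pendulum ω_n = √(g/L) = √(9.81/1.61) = √6.093 = 2.468 rad/s.
f_n = ω_n/(2π) = 2.468/6.283 = 0.3929 Hz.

0.393 Hz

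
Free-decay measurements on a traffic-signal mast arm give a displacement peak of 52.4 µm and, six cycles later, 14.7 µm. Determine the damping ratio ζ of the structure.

0.0337

Logarithmic decrement δ = (1/n)·ln(x₀/x_n) = (1/6)·ln(52.4/14.7) = (1/6)·ln(3.565) = 0.2118.
ζ = δ/√(4π² + δ²) = 0.2118/√(39.48 + 0.0449) = 0.2118/6.287 = 0.03370.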